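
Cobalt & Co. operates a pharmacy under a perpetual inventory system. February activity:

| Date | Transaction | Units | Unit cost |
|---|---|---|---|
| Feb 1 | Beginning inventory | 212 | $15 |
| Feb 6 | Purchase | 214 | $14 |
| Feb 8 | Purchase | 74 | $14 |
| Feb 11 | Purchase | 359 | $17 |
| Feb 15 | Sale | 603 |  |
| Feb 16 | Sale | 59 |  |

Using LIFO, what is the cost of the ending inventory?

Ending inventory = $2,955

Feb 15, 603 sold [LIFO — newest first]: 359 @ $17 + 74 @ $14 + 170 @ $14 = $9,519
Feb 16, 59 sold [LIFO — newest first]: 44 @ $14 + 15 @ $15 = $841
Total COGS = $9,519 + $841 = $10,360
Ending inventory: 197 @ $15 = $2,955
Check: goods available $13,315 = COGS $10,360 + ending $2,955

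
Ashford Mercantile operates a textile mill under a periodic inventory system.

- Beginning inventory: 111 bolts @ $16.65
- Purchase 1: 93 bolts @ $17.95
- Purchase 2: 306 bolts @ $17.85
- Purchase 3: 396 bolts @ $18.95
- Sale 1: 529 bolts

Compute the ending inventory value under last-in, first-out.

Sale 1 (529) [LIFO — newest first]: 396 @ $18.95 + 133 @ $17.85 = $9,878.25
Ending inventory: 111 @ $16.65 + 93 @ $17.95 + 173 @ $17.85 = $6,605.55

Ending inventory = $6,605.55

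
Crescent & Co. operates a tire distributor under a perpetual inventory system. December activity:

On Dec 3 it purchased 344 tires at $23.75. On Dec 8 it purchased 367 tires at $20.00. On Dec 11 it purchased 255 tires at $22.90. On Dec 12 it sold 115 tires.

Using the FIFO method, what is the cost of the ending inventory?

Dec 12, 115 sold [FIFO — oldest first]: 115 @ $23.75 = $2,731.25
Ending inventory: 229 @ $23.75 + 367 @ $20.00 + 255 @ $22.90 = $18,618.25
Check: goods available $21,349.50 = COGS $2,731.25 + ending $18,618.25

Ending inventory = $18,618.25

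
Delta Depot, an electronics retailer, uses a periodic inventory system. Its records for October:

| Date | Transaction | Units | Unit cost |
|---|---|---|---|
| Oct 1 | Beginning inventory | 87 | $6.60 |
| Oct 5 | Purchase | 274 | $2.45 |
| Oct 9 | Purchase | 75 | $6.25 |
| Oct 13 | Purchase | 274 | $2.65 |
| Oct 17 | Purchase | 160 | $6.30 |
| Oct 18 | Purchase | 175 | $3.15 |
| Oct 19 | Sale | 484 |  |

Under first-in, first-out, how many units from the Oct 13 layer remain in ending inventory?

Oct 19, 484 sold [FIFO — oldest first]: 87 @ $6.60 + 274 @ $2.45 + 75 @ $6.25 + 48 @ $2.65 = $1,841.45
Ending inventory: 226 @ $2.65 + 160 @ $6.30 + 175 @ $3.15 = $2,158.15

226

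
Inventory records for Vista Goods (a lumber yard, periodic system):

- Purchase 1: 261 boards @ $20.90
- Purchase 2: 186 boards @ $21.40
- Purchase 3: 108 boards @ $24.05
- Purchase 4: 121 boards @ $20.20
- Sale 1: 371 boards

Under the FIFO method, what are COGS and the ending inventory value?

COGS = $7,808.90; ending inventory = $6,668.00

Sale 1 (371) [FIFO — oldest first]: 261 @ $20.90 + 110 @ $21.40 = $7,808.90
Ending inventory: 76 @ $21.40 + 108 @ $24.05 + 121 @ $20.20 = $6,668.00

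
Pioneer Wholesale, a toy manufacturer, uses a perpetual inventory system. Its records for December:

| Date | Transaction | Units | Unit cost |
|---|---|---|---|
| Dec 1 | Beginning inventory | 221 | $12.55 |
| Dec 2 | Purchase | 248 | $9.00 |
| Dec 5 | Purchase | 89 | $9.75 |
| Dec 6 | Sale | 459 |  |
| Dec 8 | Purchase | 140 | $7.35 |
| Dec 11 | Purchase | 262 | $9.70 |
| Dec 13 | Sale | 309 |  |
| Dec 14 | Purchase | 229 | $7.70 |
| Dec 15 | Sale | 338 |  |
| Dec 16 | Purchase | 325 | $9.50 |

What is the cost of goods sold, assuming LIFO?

COGS = $10,165.35

Dec 6, 459 sold [LIFO — newest first]: 89 @ $9.75 + 248 @ $9.00 + 122 @ $12.55 = $4,630.85
Dec 13, 309 sold [LIFO — newest first]: 262 @ $9.70 + 47 @ $7.35 = $2,886.85
Dec 15, 338 sold [LIFO — newest first]: 229 @ $7.70 + 93 @ $7.35 + 16 @ $12.55 = $2,647.65
Total COGS = $4,630.85 + $2,886.85 + $2,647.65 = $10,165.35
Ending inventory: 83 @ $12.55 + 325 @ $9.50 = $4,129.15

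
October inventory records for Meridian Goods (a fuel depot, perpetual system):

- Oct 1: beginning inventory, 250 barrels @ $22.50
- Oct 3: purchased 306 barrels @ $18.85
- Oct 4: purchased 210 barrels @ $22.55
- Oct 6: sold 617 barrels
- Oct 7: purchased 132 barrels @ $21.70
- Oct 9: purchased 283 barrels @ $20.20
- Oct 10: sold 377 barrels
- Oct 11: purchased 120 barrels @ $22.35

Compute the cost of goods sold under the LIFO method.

COGS = $20,532.50

Oct 6, 617 sold [LIFO — newest first]: 210 @ $22.55 + 306 @ $18.85 + 101 @ $22.50 = $12,776.10
Oct 10, 377 sold [LIFO — newest first]: 283 @ $20.20 + 94 @ $21.70 = $7,756.40
Total COGS = $12,776.10 + $7,756.40 = $20,532.50
Ending inventory: 149 @ $22.50 + 38 @ $21.70 + 120 @ $22.35 = $6,859.10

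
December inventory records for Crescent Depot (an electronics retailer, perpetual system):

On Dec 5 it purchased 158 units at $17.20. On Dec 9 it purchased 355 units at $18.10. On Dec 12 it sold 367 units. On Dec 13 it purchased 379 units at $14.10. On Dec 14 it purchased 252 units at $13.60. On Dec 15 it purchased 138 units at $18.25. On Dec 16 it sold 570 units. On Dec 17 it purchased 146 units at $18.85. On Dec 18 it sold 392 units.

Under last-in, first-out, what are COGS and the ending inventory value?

Dec 12, 367 sold [LIFO — newest first]: 355 @ $18.10 + 12 @ $17.20 = $6,631.90
Dec 16, 570 sold [LIFO — newest first]: 138 @ $18.25 + 252 @ $13.60 + 180 @ $14.10 = $8,483.70
Dec 18, 392 sold [LIFO — newest first]: 146 @ $18.85 + 199 @ $14.10 + 47 @ $17.20 = $6,366.40
Total COGS = $6,631.90 + $8,483.70 + $6,366.40 = $21,482.00
Ending inventory: 99 @ $17.20 = $1,702.80
Check: goods available $23,184.80 = COGS $21,482.00 + ending $1,702.80

COGS = $21,482.00; ending inventory = $1,702.80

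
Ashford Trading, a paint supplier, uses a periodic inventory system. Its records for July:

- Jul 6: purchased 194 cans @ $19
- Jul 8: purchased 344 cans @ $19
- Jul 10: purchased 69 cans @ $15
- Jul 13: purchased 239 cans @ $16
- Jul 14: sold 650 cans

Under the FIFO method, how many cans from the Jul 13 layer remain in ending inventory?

196

Jul 14, 650 sold [FIFO — oldest first]: 194 @ $19 + 344 @ $19 + 69 @ $15 + 43 @ $16 = $11,945
Ending inventory: 196 @ $16 = $3,136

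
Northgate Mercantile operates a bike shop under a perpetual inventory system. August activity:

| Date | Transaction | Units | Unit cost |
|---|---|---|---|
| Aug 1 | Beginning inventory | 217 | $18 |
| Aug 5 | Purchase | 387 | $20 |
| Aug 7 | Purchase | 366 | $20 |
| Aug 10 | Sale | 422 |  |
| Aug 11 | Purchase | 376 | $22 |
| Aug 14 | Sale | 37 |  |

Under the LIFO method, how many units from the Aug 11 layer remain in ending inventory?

Aug 10, 422 sold [LIFO — newest first]: 366 @ $20 + 56 @ $20 = $8,440
Aug 14, 37 sold [LIFO — newest first]: 37 @ $22 = $814
Total COGS = $8,440 + $814 = $9,254
Ending inventory: 217 @ $18 + 331 @ $20 + 339 @ $22 = $17,984

339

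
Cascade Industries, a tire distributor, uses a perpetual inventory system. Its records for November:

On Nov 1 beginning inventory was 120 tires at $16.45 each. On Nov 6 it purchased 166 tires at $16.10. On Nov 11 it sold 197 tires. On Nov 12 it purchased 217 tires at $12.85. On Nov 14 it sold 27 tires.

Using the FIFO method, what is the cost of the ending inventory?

Ending inventory = $3,786.65

Nov 11, 197 sold [FIFO — oldest first]: 120 @ $16.45 + 77 @ $16.10 = $3,213.70
Nov 14, 27 sold [FIFO — oldest first]: 27 @ $16.10 = $434.70
Total COGS = $3,213.70 + $434.70 = $3,648.40
Ending inventory: 62 @ $16.10 + 217 @ $12.85 = $3,786.65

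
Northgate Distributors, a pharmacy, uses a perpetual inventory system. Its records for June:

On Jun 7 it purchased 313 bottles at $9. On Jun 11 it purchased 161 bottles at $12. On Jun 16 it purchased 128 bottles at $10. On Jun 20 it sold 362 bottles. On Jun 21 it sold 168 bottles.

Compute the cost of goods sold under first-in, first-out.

COGS = $5,309

Jun 20, 362 sold [FIFO — oldest first]: 313 @ $9 + 49 @ $12 = $3,405
Jun 21, 168 sold [FIFO — oldest first]: 112 @ $12 + 56 @ $10 = $1,904
Total COGS = $3,405 + $1,904 = $5,309
Ending inventory: 72 @ $10 = $720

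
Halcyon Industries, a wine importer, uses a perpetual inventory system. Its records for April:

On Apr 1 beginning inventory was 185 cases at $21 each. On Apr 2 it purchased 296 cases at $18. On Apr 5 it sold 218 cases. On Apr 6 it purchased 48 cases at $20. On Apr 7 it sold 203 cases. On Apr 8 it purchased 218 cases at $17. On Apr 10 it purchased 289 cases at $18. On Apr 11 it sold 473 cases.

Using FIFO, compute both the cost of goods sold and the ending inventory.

Apr 5, 218 sold [FIFO — oldest first]: 185 @ $21 + 33 @ $18 = $4,479
Apr 7, 203 sold [FIFO — oldest first]: 203 @ $18 = $3,654
Apr 11, 473 sold [FIFO — oldest first]: 60 @ $18 + 48 @ $20 + 218 @ $17 + 147 @ $18 = $8,392
Total COGS = $4,479 + $3,654 + $8,392 = $16,525
Ending inventory: 142 @ $18 = $2,556
Check: goods available $19,081 = COGS $16,525 + ending $2,556

COGS = $16,525; ending inventory = $2,556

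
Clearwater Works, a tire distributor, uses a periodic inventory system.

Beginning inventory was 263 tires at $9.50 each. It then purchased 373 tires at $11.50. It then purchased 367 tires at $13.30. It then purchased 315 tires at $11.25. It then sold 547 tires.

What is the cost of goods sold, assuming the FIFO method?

Sale 1 (547) [FIFO — oldest first]: 263 @ $9.50 + 284 @ $11.50 = $5,764.50
Ending inventory: 89 @ $11.50 + 367 @ $13.30 + 315 @ $11.25 = $9,448.35

COGS = $5,764.50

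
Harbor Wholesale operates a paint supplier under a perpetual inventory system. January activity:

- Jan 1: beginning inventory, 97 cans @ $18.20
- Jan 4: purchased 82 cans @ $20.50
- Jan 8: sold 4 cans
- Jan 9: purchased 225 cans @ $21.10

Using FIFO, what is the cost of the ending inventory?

Jan 8, 4 sold [FIFO — oldest first]: 4 @ $18.20 = $72.80
Ending inventory: 93 @ $18.20 + 82 @ $20.50 + 225 @ $21.10 = $8,121.10
Check: goods available $8,193.90 = COGS $72.80 + ending $8,121.10

Ending inventory = $8,121.10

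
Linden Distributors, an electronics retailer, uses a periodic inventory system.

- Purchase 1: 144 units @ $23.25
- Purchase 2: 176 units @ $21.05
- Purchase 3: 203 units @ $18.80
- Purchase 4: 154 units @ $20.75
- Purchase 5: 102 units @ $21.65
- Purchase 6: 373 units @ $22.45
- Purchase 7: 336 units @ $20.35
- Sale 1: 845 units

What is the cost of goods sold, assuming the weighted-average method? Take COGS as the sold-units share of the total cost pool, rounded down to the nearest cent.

Sale 1, sell 845: 845/1488 × $31,484.45 → $17,879.27
Ending inventory (cost pool remaining) = $13,605.18

COGS = $17,879.27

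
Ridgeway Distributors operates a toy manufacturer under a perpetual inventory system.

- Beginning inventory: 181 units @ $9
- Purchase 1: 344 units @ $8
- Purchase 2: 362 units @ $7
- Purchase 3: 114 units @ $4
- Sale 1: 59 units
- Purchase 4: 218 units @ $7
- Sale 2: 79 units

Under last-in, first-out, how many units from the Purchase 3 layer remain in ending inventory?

55

Sale 1 (59) [LIFO — newest first]: 59 @ $4 = $236
Sale 2 (79) [LIFO — newest first]: 79 @ $7 = $553
Total COGS = $236 + $553 = $789
Ending inventory: 181 @ $9 + 344 @ $8 + 362 @ $7 + 55 @ $4 + 139 @ $7 = $8,108
Check: goods available $8,897 = COGS $789 + ending $8,108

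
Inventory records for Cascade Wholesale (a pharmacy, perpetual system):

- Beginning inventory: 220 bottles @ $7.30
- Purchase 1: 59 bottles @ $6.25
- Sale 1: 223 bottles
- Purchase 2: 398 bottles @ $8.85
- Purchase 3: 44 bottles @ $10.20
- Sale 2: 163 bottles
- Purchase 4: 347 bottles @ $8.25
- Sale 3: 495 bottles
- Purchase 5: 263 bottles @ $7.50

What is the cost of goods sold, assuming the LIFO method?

Sale 1 (223) [LIFO — newest first]: 59 @ $6.25 + 164 @ $7.30 = $1,565.95
Sale 2 (163) [LIFO — newest first]: 44 @ $10.20 + 119 @ $8.85 = $1,501.95
Sale 3 (495) [LIFO — newest first]: 347 @ $8.25 + 148 @ $8.85 = $4,172.55
Total COGS = $1,565.95 + $1,501.95 + $4,172.55 = $7,240.45
Ending inventory: 56 @ $7.30 + 131 @ $8.85 + 263 @ $7.50 = $3,540.65

COGS = $7,240.45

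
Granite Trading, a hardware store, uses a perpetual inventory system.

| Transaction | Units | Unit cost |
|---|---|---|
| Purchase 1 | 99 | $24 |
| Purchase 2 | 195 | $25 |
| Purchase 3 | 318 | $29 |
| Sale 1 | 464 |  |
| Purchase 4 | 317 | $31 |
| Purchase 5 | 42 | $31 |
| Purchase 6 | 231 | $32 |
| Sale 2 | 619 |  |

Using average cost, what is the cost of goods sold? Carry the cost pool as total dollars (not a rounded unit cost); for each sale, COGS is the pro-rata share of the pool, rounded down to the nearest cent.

After Purchase 1: 99 on hand, pool $2,376.00 (≈ $24.0000 each)
After Purchase 2: 294 on hand, pool $7,251.00 (≈ $24.6633 each)
After Purchase 3: 612 on hand, pool $16,473.00 (≈ $26.9167 each)
Sale 1, sell 464: 464/612 × $16,473.00 → $12,489.33
After Purchase 4: 465 on hand, pool $13,810.67 (≈ $29.7004 each)
After Purchase 5: 507 on hand, pool $15,112.67 (≈ $29.8080 each)
After Purchase 6: 738 on hand, pool $22,504.67 (≈ $30.4941 each)
Sale 2, sell 619: 619/738 × $22,504.67 → $18,875.86
Total COGS = $12,489.33 + $18,875.86 = $31,365.19
Ending inventory (cost pool remaining) = $3,628.81
Check: goods available $34,994.00 = COGS $31,365.19 + ending $3,628.81

COGS = $31,365.19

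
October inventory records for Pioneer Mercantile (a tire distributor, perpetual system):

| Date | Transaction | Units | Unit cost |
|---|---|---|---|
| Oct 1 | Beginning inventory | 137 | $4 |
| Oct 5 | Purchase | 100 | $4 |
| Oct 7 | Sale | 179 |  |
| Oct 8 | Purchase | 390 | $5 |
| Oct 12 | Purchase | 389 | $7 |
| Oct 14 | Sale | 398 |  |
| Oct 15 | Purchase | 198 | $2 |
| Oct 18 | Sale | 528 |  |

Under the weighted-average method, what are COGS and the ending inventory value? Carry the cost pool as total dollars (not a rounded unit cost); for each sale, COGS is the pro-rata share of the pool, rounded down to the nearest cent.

COGS = $5,509.02; ending inventory = $507.98

After Oct 1: 137 on hand, pool $548.00 (≈ $4.0000 each)
After Oct 5: 237 on hand, pool $948.00 (≈ $4.0000 each)
Oct 7, sell 179: 179/237 × $948.00 → $716.00
After Oct 8: 448 on hand, pool $2,182.00 (≈ $4.8705 each)
After Oct 12: 837 on hand, pool $4,905.00 (≈ $5.8602 each)
Oct 14, sell 398: 398/837 × $4,905.00 → $2,332.36
After Oct 15: 637 on hand, pool $2,968.64 (≈ $4.6603 each)
Oct 18, sell 528: 528/637 × $2,968.64 → $2,460.66
Total COGS = $716.00 + $2,332.36 + $2,460.66 = $5,509.02
Ending inventory (cost pool remaining) = $507.98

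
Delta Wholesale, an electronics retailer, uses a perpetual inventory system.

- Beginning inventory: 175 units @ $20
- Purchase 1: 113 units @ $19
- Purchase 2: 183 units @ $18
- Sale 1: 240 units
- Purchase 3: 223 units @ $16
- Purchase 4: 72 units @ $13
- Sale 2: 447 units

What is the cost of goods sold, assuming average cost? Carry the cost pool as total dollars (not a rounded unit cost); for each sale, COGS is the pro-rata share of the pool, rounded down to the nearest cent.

COGS = $12,109.94

After Beginning: 175 on hand, pool $3,500.00 (≈ $20.0000 each)
After Purchase 1: 288 on hand, pool $5,647.00 (≈ $19.6076 each)
After Purchase 2: 471 on hand, pool $8,941.00 (≈ $18.9830 each)
Sale 1, sell 240: 240/471 × $8,941.00 → $4,555.92
After Purchase 3: 454 on hand, pool $7,953.08 (≈ $17.5178 each)
After Purchase 4: 526 on hand, pool $8,889.08 (≈ $16.8994 each)
Sale 2, sell 447: 447/526 × $8,889.08 → $7,554.02
Total COGS = $4,555.92 + $7,554.02 = $12,109.94
Ending inventory (cost pool remaining) = $1,335.06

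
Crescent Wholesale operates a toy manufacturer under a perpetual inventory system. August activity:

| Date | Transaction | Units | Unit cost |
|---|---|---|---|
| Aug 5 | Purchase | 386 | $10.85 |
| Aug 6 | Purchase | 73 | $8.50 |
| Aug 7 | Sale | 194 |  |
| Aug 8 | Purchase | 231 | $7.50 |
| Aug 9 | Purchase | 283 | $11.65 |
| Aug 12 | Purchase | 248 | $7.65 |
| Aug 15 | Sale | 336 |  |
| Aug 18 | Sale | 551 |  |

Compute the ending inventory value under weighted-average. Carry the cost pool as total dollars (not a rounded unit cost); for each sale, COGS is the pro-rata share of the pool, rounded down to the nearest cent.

After Aug 5: 386 on hand, pool $4,188.10 (≈ $10.8500 each)
After Aug 6: 459 on hand, pool $4,808.60 (≈ $10.4763 each)
Aug 7, sell 194: 194/459 × $4,808.60 → $2,032.39
After Aug 8: 496 on hand, pool $4,508.71 (≈ $9.0901 each)
After Aug 9: 779 on hand, pool $7,805.66 (≈ $10.0201 each)
After Aug 12: 1027 on hand, pool $9,702.86 (≈ $9.4478 each)
Aug 15, sell 336: 336/1027 × $9,702.86 → $3,174.45
Aug 18, sell 551: 551/691 × $6,528.41 → $5,205.72
Total COGS = $2,032.39 + $3,174.45 + $5,205.72 = $10,412.56
Ending inventory (cost pool remaining) = $1,322.69

Ending inventory = $1,322.69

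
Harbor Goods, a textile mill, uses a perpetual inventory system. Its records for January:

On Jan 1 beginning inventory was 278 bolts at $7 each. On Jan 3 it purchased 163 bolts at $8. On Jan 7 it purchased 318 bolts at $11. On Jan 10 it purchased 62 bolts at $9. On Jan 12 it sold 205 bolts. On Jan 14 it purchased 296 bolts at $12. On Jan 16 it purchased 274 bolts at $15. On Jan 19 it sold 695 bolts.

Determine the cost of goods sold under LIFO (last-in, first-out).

Jan 12, 205 sold [LIFO — newest first]: 62 @ $9 + 143 @ $11 = $2,131
Jan 19, 695 sold [LIFO — newest first]: 274 @ $15 + 296 @ $12 + 125 @ $11 = $9,037
Total COGS = $2,131 + $9,037 = $11,168
Ending inventory: 278 @ $7 + 163 @ $8 + 50 @ $11 = $3,800
Check: goods available $14,968 = COGS $11,168 + ending $3,800

COGS = $11,168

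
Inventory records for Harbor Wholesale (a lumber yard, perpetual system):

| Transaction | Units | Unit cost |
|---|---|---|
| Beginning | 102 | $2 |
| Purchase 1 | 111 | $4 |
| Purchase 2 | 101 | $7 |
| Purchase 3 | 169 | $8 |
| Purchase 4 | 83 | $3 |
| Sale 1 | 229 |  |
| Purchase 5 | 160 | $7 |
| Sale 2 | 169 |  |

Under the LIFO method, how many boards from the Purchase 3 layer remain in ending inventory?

Sale 1 (229) [LIFO — newest first]: 83 @ $3 + 146 @ $8 = $1,417
Sale 2 (169) [LIFO — newest first]: 160 @ $7 + 9 @ $8 = $1,192
Total COGS = $1,417 + $1,192 = $2,609
Ending inventory: 102 @ $2 + 111 @ $4 + 101 @ $7 + 14 @ $8 = $1,467

14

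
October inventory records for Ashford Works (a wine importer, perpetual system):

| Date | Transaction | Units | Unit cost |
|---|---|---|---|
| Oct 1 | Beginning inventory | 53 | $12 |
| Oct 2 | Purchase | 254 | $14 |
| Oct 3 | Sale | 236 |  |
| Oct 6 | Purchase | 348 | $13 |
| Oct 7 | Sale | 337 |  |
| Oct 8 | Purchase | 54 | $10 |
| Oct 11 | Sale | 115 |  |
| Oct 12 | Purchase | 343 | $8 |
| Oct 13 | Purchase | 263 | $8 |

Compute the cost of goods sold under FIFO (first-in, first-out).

Oct 3, 236 sold [FIFO — oldest first]: 53 @ $12 + 183 @ $14 = $3,198
Oct 7, 337 sold [FIFO — oldest first]: 71 @ $14 + 266 @ $13 = $4,452
Oct 11, 115 sold [FIFO — oldest first]: 82 @ $13 + 33 @ $10 = $1,396
Total COGS = $3,198 + $4,452 + $1,396 = $9,046
Ending inventory: 21 @ $10 + 343 @ $8 + 263 @ $8 = $5,058

COGS = $9,046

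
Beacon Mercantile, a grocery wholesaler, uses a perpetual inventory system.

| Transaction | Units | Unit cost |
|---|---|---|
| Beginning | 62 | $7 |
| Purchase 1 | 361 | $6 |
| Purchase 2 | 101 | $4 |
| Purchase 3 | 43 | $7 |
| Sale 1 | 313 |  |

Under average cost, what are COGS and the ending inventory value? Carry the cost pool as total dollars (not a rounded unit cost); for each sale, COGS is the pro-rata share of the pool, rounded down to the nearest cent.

COGS = $1,824.45; ending inventory = $1,480.55

After Beginning: 62 on hand, pool $434.00 (≈ $7.0000 each)
After Purchase 1: 423 on hand, pool $2,600.00 (≈ $6.1466 each)
After Purchase 2: 524 on hand, pool $3,004.00 (≈ $5.7328 each)
After Purchase 3: 567 on hand, pool $3,305.00 (≈ $5.8289 each)
Sale 1, sell 313: 313/567 × $3,305.00 → $1,824.45
Ending inventory (cost pool remaining) = $1,480.55
Check: goods available $3,305.00 = COGS $1,824.45 + ending $1,480.55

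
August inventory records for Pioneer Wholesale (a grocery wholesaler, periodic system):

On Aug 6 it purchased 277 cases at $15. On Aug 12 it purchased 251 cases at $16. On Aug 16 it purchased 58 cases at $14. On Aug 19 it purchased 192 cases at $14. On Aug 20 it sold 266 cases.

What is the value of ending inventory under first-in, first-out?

Ending inventory = $7,681

Aug 20, 266 sold [FIFO — oldest first]: 266 @ $15 = $3,990
Ending inventory: 11 @ $15 + 251 @ $16 + 58 @ $14 + 192 @ $14 = $7,681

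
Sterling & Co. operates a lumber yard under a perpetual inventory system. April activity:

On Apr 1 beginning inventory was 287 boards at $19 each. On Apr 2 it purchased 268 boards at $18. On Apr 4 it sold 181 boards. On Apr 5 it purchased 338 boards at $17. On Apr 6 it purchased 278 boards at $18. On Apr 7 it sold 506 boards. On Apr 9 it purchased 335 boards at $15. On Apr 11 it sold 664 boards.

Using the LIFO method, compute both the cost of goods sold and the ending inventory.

Apr 4, 181 sold [LIFO — newest first]: 181 @ $18 = $3,258
Apr 7, 506 sold [LIFO — newest first]: 278 @ $18 + 228 @ $17 = $8,880
Apr 11, 664 sold [LIFO — newest first]: 335 @ $15 + 110 @ $17 + 87 @ $18 + 132 @ $19 = $10,969
Total COGS = $3,258 + $8,880 + $10,969 = $23,107
Ending inventory: 155 @ $19 = $2,945

COGS = $23,107; ending inventory = $2,945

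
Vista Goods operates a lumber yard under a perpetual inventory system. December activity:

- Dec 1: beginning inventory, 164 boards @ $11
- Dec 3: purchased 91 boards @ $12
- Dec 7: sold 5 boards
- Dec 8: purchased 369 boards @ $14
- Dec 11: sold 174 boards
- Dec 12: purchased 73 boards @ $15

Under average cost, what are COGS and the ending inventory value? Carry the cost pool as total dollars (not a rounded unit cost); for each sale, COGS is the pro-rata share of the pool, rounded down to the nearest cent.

After Dec 1: 164 on hand, pool $1,804.00 (≈ $11.0000 each)
After Dec 3: 255 on hand, pool $2,896.00 (≈ $11.3569 each)
Dec 7, sell 5: 5/255 × $2,896.00 → $56.78
After Dec 8: 619 on hand, pool $8,005.22 (≈ $12.9325 each)
Dec 11, sell 174: 174/619 × $8,005.22 → $2,250.25
After Dec 12: 518 on hand, pool $6,849.97 (≈ $13.2239 each)
Total COGS = $56.78 + $2,250.25 = $2,307.03
Ending inventory (cost pool remaining) = $6,849.97

COGS = $2,307.03; ending inventory = $6,849.97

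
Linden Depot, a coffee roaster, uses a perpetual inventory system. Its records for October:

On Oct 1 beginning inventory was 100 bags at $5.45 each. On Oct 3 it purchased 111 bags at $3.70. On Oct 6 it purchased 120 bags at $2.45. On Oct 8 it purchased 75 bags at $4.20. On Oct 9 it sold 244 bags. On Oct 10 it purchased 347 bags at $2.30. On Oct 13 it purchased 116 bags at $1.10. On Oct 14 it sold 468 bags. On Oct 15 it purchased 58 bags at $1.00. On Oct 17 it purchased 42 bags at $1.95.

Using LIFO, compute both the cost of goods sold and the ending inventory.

COGS = $1,734.50; ending inventory = $895.80

Oct 9, 244 sold [LIFO — newest first]: 75 @ $4.20 + 120 @ $2.45 + 49 @ $3.70 = $790.30
Oct 14, 468 sold [LIFO — newest first]: 116 @ $1.10 + 347 @ $2.30 + 5 @ $3.70 = $944.20
Total COGS = $790.30 + $944.20 = $1,734.50
Ending inventory: 100 @ $5.45 + 57 @ $3.70 + 58 @ $1.00 + 42 @ $1.95 = $895.80
Check: goods available $2,630.30 = COGS $1,734.50 + ending $895.80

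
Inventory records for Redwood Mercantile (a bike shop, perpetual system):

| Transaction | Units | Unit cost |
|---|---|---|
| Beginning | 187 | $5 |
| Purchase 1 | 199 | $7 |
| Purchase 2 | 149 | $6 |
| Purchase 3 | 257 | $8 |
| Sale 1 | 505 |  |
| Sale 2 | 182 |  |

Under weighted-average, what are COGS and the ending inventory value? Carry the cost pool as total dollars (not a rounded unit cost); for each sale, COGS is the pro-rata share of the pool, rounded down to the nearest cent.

After Beginning: 187 on hand, pool $935.00 (≈ $5.0000 each)
After Purchase 1: 386 on hand, pool $2,328.00 (≈ $6.0311 each)
After Purchase 2: 535 on hand, pool $3,222.00 (≈ $6.0224 each)
After Purchase 3: 792 on hand, pool $5,278.00 (≈ $6.6641 each)
Sale 1, sell 505: 505/792 × $5,278.00 → $3,365.39
Sale 2, sell 182: 182/287 × $1,912.61 → $1,212.87
Total COGS = $3,365.39 + $1,212.87 = $4,578.26
Ending inventory (cost pool remaining) = $699.74

COGS = $4,578.26; ending inventory = $699.74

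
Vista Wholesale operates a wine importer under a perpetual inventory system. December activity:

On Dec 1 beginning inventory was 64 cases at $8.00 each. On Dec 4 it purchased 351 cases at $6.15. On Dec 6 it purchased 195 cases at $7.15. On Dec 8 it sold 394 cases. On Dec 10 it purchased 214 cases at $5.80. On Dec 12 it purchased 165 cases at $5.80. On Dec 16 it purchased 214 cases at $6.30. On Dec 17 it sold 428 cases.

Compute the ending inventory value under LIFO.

Ending inventory = $2,403.80

Dec 8, 394 sold [LIFO — newest first]: 195 @ $7.15 + 199 @ $6.15 = $2,618.10
Dec 17, 428 sold [LIFO — newest first]: 214 @ $6.30 + 165 @ $5.80 + 49 @ $5.80 = $2,589.40
Total COGS = $2,618.10 + $2,589.40 = $5,207.50
Ending inventory: 64 @ $8.00 + 152 @ $6.15 + 165 @ $5.80 = $2,403.80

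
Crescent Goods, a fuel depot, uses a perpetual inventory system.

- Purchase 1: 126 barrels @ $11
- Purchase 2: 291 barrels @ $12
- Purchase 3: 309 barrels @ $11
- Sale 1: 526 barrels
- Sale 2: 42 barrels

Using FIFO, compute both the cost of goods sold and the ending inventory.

COGS = $6,539; ending inventory = $1,738

Sale 1 (526) [FIFO — oldest first]: 126 @ $11 + 291 @ $12 + 109 @ $11 = $6,077
Sale 2 (42) [FIFO — oldest first]: 42 @ $11 = $462
Total COGS = $6,077 + $462 = $6,539
Ending inventory: 158 @ $11 = $1,738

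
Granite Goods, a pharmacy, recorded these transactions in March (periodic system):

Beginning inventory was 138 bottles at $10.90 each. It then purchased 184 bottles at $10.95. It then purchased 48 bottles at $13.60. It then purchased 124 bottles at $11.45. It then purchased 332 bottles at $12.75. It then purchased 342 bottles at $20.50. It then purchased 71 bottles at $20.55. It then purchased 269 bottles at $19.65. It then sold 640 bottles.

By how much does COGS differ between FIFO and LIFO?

$5,441.80

FIFO COGS: 138 @ $10.90 + 184 @ $10.95 + 48 @ $13.60 + 124 @ $11.45 + 146 @ $12.75 = $7,453.10
LIFO COGS: 269 @ $19.65 + 71 @ $20.55 + 300 @ $20.50 = $12,894.90
Difference = |$7,453.10 − $12,894.90| = $5,441.80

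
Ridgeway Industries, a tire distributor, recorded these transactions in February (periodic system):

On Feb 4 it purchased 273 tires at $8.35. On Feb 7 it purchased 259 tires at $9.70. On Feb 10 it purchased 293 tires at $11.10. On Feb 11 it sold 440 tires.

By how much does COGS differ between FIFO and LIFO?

$778.75

FIFO COGS: 273 @ $8.35 + 167 @ $9.70 = $3,899.45
LIFO COGS: 293 @ $11.10 + 147 @ $9.70 = $4,678.20
Difference = |$3,899.45 − $4,678.20| = $778.75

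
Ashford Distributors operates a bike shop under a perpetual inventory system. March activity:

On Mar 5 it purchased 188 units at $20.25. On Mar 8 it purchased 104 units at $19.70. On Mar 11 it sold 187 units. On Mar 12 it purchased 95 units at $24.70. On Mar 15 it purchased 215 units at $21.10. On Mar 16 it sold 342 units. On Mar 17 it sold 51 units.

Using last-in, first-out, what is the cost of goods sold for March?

Mar 11, 187 sold [LIFO — newest first]: 104 @ $19.70 + 83 @ $20.25 = $3,729.55
Mar 16, 342 sold [LIFO — newest first]: 215 @ $21.10 + 95 @ $24.70 + 32 @ $20.25 = $7,531.00
Mar 17, 51 sold [LIFO — newest first]: 51 @ $20.25 = $1,032.75
Total COGS = $3,729.55 + $7,531.00 + $1,032.75 = $12,293.30
Ending inventory: 22 @ $20.25 = $445.50

COGS = $12,293.30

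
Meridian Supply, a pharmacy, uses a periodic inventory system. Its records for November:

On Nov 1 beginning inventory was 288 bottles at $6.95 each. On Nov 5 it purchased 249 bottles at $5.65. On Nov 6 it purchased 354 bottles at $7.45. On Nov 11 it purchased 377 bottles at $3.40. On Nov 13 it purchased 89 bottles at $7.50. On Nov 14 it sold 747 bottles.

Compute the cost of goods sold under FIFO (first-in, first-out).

Nov 14, 747 sold [FIFO — oldest first]: 288 @ $6.95 + 249 @ $5.65 + 210 @ $7.45 = $4,972.95
Ending inventory: 144 @ $7.45 + 377 @ $3.40 + 89 @ $7.50 = $3,022.10

COGS = $4,972.95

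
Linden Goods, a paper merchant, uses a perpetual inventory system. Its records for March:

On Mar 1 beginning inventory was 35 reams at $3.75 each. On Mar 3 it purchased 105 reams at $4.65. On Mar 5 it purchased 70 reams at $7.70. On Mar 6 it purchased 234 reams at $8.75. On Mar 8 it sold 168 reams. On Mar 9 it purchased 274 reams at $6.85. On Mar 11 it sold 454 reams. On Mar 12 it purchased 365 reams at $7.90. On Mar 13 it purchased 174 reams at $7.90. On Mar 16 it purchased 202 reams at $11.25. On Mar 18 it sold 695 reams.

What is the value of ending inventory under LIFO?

Mar 8, 168 sold [LIFO — newest first]: 168 @ $8.75 = $1,470.00
Mar 11, 454 sold [LIFO — newest first]: 274 @ $6.85 + 66 @ $8.75 + 70 @ $7.70 + 44 @ $4.65 = $3,198.00
Mar 18, 695 sold [LIFO — newest first]: 202 @ $11.25 + 174 @ $7.90 + 319 @ $7.90 = $6,167.20
Total COGS = $1,470.00 + $3,198.00 + $6,167.20 = $10,835.20
Ending inventory: 35 @ $3.75 + 61 @ $4.65 + 46 @ $7.90 = $778.30

Ending inventory = $778.30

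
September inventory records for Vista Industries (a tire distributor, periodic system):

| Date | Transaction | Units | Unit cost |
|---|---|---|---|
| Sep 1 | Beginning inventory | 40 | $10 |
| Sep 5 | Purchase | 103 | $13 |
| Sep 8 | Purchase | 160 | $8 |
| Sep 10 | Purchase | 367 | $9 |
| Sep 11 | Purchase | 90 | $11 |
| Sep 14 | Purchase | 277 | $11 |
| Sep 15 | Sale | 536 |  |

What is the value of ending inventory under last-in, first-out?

Sep 15, 536 sold [LIFO — newest first]: 277 @ $11 + 90 @ $11 + 169 @ $9 = $5,558
Ending inventory: 40 @ $10 + 103 @ $13 + 160 @ $8 + 198 @ $9 = $4,801
Check: goods available $10,359 = COGS $5,558 + ending $4,801

Ending inventory = $4,801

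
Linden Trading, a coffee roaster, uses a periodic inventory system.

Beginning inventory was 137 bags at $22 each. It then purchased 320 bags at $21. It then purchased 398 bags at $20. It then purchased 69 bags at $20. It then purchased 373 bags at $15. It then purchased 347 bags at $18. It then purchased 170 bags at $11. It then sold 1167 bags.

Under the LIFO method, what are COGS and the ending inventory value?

COGS = $19,251; ending inventory = $13,534

Sale 1 (1167) [LIFO — newest first]: 170 @ $11 + 347 @ $18 + 373 @ $15 + 69 @ $20 + 208 @ $20 = $19,251
Ending inventory: 137 @ $22 + 320 @ $21 + 190 @ $20 = $13,534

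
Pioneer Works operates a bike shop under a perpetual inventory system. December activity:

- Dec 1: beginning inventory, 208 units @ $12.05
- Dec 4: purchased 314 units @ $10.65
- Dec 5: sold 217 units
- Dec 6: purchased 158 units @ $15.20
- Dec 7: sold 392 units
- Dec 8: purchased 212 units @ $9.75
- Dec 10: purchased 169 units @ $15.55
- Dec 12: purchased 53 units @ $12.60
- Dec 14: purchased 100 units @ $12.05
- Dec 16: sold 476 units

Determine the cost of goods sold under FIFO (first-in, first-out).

COGS = $13,249.45

Dec 5, 217 sold [FIFO — oldest first]: 208 @ $12.05 + 9 @ $10.65 = $2,602.25
Dec 7, 392 sold [FIFO — oldest first]: 305 @ $10.65 + 87 @ $15.20 = $4,570.65
Dec 16, 476 sold [FIFO — oldest first]: 71 @ $15.20 + 212 @ $9.75 + 169 @ $15.55 + 24 @ $12.60 = $6,076.55
Total COGS = $2,602.25 + $4,570.65 + $6,076.55 = $13,249.45
Ending inventory: 29 @ $12.60 + 100 @ $12.05 = $1,570.40
Check: goods available $14,819.85 = COGS $13,249.45 + ending $1,570.40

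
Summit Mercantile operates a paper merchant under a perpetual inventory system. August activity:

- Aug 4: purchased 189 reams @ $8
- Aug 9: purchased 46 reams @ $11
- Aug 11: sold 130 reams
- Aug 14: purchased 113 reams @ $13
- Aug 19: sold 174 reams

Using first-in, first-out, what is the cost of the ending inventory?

Ending inventory = $572

Aug 11, 130 sold [FIFO — oldest first]: 130 @ $8 = $1,040
Aug 19, 174 sold [FIFO — oldest first]: 59 @ $8 + 46 @ $11 + 69 @ $13 = $1,875
Total COGS = $1,040 + $1,875 = $2,915
Ending inventory: 44 @ $13 = $572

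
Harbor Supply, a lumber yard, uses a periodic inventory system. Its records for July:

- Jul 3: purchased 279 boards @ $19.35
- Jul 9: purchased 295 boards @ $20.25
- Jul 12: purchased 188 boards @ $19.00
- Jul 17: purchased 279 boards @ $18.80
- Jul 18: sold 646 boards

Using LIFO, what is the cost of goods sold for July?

Jul 18, 646 sold [LIFO — newest first]: 279 @ $18.80 + 188 @ $19.00 + 179 @ $20.25 = $12,441.95
Ending inventory: 279 @ $19.35 + 116 @ $20.25 = $7,747.65

COGS = $12,441.95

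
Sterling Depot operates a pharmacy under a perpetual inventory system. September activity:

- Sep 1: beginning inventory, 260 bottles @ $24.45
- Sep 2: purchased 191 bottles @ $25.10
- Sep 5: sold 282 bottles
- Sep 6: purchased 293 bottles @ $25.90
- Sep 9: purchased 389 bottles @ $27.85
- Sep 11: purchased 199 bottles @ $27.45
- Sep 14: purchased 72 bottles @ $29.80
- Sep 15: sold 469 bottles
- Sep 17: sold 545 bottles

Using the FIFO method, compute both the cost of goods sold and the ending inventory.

COGS = $34,047.80; ending inventory = $3,133.80

Sep 5, 282 sold [FIFO — oldest first]: 260 @ $24.45 + 22 @ $25.10 = $6,909.20
Sep 15, 469 sold [FIFO — oldest first]: 169 @ $25.10 + 293 @ $25.90 + 7 @ $27.85 = $12,025.55
Sep 17, 545 sold [FIFO — oldest first]: 382 @ $27.85 + 163 @ $27.45 = $15,113.05
Total COGS = $6,909.20 + $12,025.55 + $15,113.05 = $34,047.80
Ending inventory: 36 @ $27.45 + 72 @ $29.80 = $3,133.80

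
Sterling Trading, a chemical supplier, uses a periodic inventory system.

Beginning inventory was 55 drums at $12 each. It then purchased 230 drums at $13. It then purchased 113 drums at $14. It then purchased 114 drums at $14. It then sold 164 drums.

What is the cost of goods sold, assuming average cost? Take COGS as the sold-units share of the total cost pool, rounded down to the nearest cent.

Sale 1, sell 164: 164/512 × $6,828.00 → $2,187.09
Ending inventory (cost pool remaining) = $4,640.91

COGS = $2,187.09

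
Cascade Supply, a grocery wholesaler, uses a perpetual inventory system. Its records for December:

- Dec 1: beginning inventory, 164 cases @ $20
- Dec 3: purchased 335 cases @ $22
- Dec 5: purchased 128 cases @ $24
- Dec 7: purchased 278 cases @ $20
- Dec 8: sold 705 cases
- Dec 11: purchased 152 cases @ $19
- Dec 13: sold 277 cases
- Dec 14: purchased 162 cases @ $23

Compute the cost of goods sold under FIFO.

COGS = $20,745

Dec 8, 705 sold [FIFO — oldest first]: 164 @ $20 + 335 @ $22 + 128 @ $24 + 78 @ $20 = $15,282
Dec 13, 277 sold [FIFO — oldest first]: 200 @ $20 + 77 @ $19 = $5,463
Total COGS = $15,282 + $5,463 = $20,745
Ending inventory: 75 @ $19 + 162 @ $23 = $5,151
Check: goods available $25,896 = COGS $20,745 + ending $5,151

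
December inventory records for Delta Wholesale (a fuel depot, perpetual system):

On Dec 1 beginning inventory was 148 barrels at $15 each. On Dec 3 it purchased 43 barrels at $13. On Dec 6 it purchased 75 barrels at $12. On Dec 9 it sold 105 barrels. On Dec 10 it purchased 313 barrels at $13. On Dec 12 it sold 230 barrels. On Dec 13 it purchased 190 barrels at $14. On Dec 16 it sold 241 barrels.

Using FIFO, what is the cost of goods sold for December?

Dec 9, 105 sold [FIFO — oldest first]: 105 @ $15 = $1,575
Dec 12, 230 sold [FIFO — oldest first]: 43 @ $15 + 43 @ $13 + 75 @ $12 + 69 @ $13 = $3,001
Dec 16, 241 sold [FIFO — oldest first]: 241 @ $13 = $3,133
Total COGS = $1,575 + $3,001 + $3,133 = $7,709
Ending inventory: 3 @ $13 + 190 @ $14 = $2,699

COGS = $7,709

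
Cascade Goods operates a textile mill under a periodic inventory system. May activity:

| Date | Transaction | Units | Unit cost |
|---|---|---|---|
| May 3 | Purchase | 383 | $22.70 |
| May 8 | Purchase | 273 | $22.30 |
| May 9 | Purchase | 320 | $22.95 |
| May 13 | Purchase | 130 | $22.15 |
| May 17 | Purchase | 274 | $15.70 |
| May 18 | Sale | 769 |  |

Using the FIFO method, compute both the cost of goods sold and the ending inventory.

COGS = $17,375.35; ending inventory = $11,931.95

May 18, 769 sold [FIFO — oldest first]: 383 @ $22.70 + 273 @ $22.30 + 113 @ $22.95 = $17,375.35
Ending inventory: 207 @ $22.95 + 130 @ $22.15 + 274 @ $15.70 = $11,931.95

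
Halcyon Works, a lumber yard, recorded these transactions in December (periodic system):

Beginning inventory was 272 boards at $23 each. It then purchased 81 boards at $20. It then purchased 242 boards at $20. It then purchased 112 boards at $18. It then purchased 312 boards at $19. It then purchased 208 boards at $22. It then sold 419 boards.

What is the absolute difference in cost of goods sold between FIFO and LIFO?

FIFO COGS: 272 @ $23 + 81 @ $20 + 66 @ $20 = $9,196
LIFO COGS: 208 @ $22 + 211 @ $19 = $8,585
Difference = |$9,196 − $8,585| = $611

$611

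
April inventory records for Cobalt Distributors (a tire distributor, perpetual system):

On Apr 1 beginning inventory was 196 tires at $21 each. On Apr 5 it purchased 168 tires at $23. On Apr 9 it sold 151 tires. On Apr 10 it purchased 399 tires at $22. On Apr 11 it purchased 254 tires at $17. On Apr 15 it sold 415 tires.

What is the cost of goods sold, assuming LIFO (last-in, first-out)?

Apr 9, 151 sold [LIFO — newest first]: 151 @ $23 = $3,473
Apr 15, 415 sold [LIFO — newest first]: 254 @ $17 + 161 @ $22 = $7,860
Total COGS = $3,473 + $7,860 = $11,333
Ending inventory: 196 @ $21 + 17 @ $23 + 238 @ $22 = $9,743

COGS = $11,333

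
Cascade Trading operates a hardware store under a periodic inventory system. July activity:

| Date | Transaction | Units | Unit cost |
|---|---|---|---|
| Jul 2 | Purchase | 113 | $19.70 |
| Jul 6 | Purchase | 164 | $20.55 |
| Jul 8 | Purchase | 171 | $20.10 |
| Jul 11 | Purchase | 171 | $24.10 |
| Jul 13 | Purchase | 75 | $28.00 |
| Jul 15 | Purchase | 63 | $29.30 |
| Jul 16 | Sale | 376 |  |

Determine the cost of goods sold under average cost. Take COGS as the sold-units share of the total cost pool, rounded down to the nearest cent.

Jul 16, sell 376: 376/757 × $17,100.40 → $8,493.72
Ending inventory (cost pool remaining) = $8,606.68
Check: goods available $17,100.40 = COGS $8,493.72 + ending $8,606.68

COGS = $8,493.72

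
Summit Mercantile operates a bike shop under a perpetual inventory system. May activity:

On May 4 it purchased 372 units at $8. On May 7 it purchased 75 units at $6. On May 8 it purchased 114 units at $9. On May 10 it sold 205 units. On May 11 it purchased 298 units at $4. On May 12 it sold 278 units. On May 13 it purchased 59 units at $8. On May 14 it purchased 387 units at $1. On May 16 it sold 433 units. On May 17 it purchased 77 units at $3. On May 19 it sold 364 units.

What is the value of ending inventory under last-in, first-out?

Ending inventory = $816

May 10, 205 sold [LIFO — newest first]: 114 @ $9 + 75 @ $6 + 16 @ $8 = $1,604
May 12, 278 sold [LIFO — newest first]: 278 @ $4 = $1,112
May 16, 433 sold [LIFO — newest first]: 387 @ $1 + 46 @ $8 = $755
May 19, 364 sold [LIFO — newest first]: 77 @ $3 + 13 @ $8 + 20 @ $4 + 254 @ $8 = $2,447
Total COGS = $1,604 + $1,112 + $755 + $2,447 = $5,918
Ending inventory: 102 @ $8 = $816
Check: goods available $6,734 = COGS $5,918 + ending $816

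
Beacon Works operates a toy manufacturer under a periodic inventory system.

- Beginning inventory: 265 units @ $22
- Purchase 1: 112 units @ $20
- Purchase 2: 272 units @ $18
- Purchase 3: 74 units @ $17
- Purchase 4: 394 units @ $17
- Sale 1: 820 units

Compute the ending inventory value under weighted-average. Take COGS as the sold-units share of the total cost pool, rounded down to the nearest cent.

Sale 1, sell 820: 820/1117 × $20,922.00 → $15,359.03
Ending inventory (cost pool remaining) = $5,562.97

Ending inventory = $5,562.97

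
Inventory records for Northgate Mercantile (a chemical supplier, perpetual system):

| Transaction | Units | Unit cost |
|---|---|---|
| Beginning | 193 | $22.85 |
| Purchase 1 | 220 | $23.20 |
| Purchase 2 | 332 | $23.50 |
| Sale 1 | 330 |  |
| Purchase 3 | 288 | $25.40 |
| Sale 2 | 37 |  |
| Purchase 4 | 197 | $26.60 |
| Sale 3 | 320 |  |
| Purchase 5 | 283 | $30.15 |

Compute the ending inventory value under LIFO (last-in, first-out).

Ending inventory = $21,344.70

Sale 1 (330) [LIFO — newest first]: 330 @ $23.50 = $7,755.00
Sale 2 (37) [LIFO — newest first]: 37 @ $25.40 = $939.80
Sale 3 (320) [LIFO — newest first]: 197 @ $26.60 + 123 @ $25.40 = $8,364.40
Total COGS = $7,755.00 + $939.80 + $8,364.40 = $17,059.20
Ending inventory: 193 @ $22.85 + 220 @ $23.20 + 2 @ $23.50 + 128 @ $25.40 + 283 @ $30.15 = $21,344.70
Check: goods available $38,403.90 = COGS $17,059.20 + ending $21,344.70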